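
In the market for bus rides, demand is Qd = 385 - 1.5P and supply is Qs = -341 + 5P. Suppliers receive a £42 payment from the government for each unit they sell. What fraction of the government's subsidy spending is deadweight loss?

DWL / government spending = 315/3457

Pre-subsidy: 385 - 1.5P = -341 + 5P gives P* = 1452/13, Q* = 2827/13.
With the subsidy, sellers receive Ps = Pb + 42 for each unit, where Pb is the price buyers pay.
Supply in terms of Pb becomes Qs = -341 + 5(Pb + 42) = -131 + 5Pb. Setting this equal to demand: 385 - 1.5Pb = -131 + 5Pb, so Pb = 1032/13.
Sellers receive Ps = 1032/13 + 42 = 1578/13; Q' = 385 − 1.5·(1032/13) = 3457/13.
ΔCS = ½(2827/13 + 3457/13)(1452/13 − 1032/13) = 1319640/169; ΔPS = ½(2827/13 + 3457/13)(1578/13 − 1452/13) = 395892/169.
Government spending = 42 × 3457/13 = 145194/13.
DWL = ½ × 42 × (3457/13 − 2827/13) = 13230/13; fraction = (13230/13) / (145194/13) = 315/3457.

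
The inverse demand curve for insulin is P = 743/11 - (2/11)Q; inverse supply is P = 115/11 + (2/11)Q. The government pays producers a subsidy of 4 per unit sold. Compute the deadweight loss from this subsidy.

Deadweight loss = 22

Pre-subsidy: 743/11 - (2/11)Q = 115/11 + (2/11)Q gives Q* = 157 and P* = 39.
With the subsidy, sellers receive Ps = Pb + 4 for each unit, where Pb is the price buyers pay.
On the curves, Pb = 743/11 - (2/11)Q and Ps = 115/11 + (2/11)Q; the wedge Ps − Pb = 4 gives 115/11 + (2/11)Q − (743/11 - (2/11)Q) = 4, so Q' = 168.
Then Pb = 743/11 − (2/11)·168 = 37 and Ps = 115/11 + (2/11)·168 = 41.
The subsidy expands output by 168 − 157 = 11 past the efficient level; on those units the gap between marginal cost and willingness to pay runs from 0 up to 4.
DWL = ½ × 4 × 11 = 22.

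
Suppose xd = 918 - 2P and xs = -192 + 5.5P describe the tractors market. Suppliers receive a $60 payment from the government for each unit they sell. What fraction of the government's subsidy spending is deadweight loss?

Pre-subsidy: 918 - 2P = -192 + 5.5P gives P* = 148, x* = 622.
With the subsidy, sellers receive Ps = Pb + 60 for each unit, where Pb is the price buyers pay.
Supply in terms of Pb becomes xs = -192 + 5.5(Pb + 60) = 138 + 5.5Pb. Setting this equal to demand: 918 - 2Pb = 138 + 5.5Pb, so Pb = 104.
Sellers receive Ps = 104 + 60 = 164; x' = 918 − 2·104 = 710.
ΔCS = ½(622 + 710)(148 − 104) = 29304; ΔPS = ½(622 + 710)(164 − 148) = 10656.
Government spending = 60 × 710 = 42600.
DWL = ½ × 60 × (710 − 622) = 2640; fraction = 2640 / 42600 = 22/355.

DWL / government spending = 22/355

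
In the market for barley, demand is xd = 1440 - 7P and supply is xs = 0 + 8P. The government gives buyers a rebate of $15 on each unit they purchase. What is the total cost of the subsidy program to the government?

Pre-subsidy: 1440 - 7P = 0 + 8P gives P* = 96, x* = 768.
With the rebate, buyers effectively pay Pb = Ps − 15, where Ps is the price sellers receive.
Demand in terms of Ps becomes xd = 1440 − 7(Ps − 15) = 1545 - 7Ps. Setting this equal to supply: 1545 - 7Ps = 0 + 8Ps, so Ps = 103.
Buyers pay Pb = 103 − 15 = 88; x' = 0 + 8·103 = 824.
Government outlay = subsidy × quantity = 15 × 824 = 12360.

Government cost = $12360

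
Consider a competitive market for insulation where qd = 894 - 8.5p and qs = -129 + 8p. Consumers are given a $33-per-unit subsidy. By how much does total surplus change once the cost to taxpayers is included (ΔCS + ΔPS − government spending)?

Net change in total surplus = -$2244

Pre-subsidy: 894 - 8.5p = -129 + 8p gives p* = 62, q* = 367.
With the rebate, buyers effectively pay pb = ps − 33, where ps is the price sellers receive.
Demand in terms of ps becomes qd = 894 − 8.5(ps − 33) = 1174.5 - 8.5ps. Setting this equal to supply: 1174.5 - 8.5ps = -129 + 8ps, so ps = 79.
Buyers pay pb = 79 − 33 = 46; q' = -129 + 8·79 = 503.
ΔCS = ½(367 + 503)(62 − 46) = 6960; ΔPS = ½(367 + 503)(79 − 62) = 7395.
Government spending = 33 × 503 = 16599.
Net change = 6960 + 7395 − 16599 = -2244. The loss equals the DWL triangle ½·33·136.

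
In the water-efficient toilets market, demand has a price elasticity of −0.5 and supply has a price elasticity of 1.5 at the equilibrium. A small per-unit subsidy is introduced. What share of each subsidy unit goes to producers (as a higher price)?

For a small subsidy around the equilibrium, the benefit split depends on the relative slopes, which at a point are proportional to the elasticities.
Buyer share = εs/(εs + |εd|) = 1.5/(1.5 + 0.5) = 0.75; seller share = |εd|/(εs + |εd|) = 0.25.
So producers capture 0.25 of the subsidy.

Producer share = 0.25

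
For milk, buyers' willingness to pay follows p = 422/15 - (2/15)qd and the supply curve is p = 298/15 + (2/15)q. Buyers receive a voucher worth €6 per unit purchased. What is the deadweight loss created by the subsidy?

Pre-subsidy: 422/15 - (2/15)q = 298/15 + (2/15)q gives q* = 31 and p* = 24.
With the rebate, buyers effectively pay pb = ps − 6, where ps is the price sellers receive.
On the curves, pb = 422/15 - (2/15)q and ps = 298/15 + (2/15)q; the wedge ps − pb = 6 gives 298/15 + (2/15)q − (422/15 - (2/15)q) = 6, so q' = 53.5.
Then pb = 422/15 − (2/15)·53.5 = 21 and ps = 298/15 + (2/15)·53.5 = 27.
The subsidy expands output by 53.5 − 31 = 22.5 past the efficient level; on those units the gap between marginal cost and willingness to pay runs from 0 up to 6.
DWL = ½ × 6 × 22.5 = 67.5.

Deadweight loss = €67.5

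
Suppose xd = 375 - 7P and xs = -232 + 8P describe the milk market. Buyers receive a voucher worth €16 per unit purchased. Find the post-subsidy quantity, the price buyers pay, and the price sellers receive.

Pre-subsidy: 375 - 7P = -232 + 8P gives P* = 607/15, x* = 1376/15.
With the rebate, buyers effectively pay Pb = Ps − 16, where Ps is the price sellers receive.
Demand in terms of Ps becomes xd = 375 − 7(Ps − 16) = 487 - 7Ps. Setting this equal to supply: 487 - 7Ps = -232 + 8Ps, so Ps = 719/15.
Buyers pay Pb = 719/15 − 16 = 479/15; x' = -232 + 8·(719/15) = 2272/15.

x' = 2272/15; buyers pay 479/15; sellers receive 719/15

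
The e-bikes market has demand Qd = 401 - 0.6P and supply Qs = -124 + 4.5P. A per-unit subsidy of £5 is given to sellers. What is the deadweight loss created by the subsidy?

Deadweight loss = 225/34

Pre-subsidy: 401 - 0.6P = -124 + 4.5P gives P* = 1750/17, Q* = 5767/17.
With the subsidy, sellers receive Ps = Pb + 5 for each unit, where Pb is the price buyers pay.
Supply in terms of Pb becomes Qs = -124 + 4.5(Pb + 5) = -101.5 + 4.5Pb. Setting this equal to demand: 401 - 0.6Pb = -101.5 + 4.5Pb, so Pb = 1675/17.
Sellers receive Ps = 1675/17 + 5 = 1760/17; Q' = 401 − 0.6·(1675/17) = 5812/17.
The subsidy expands output by 5812/17 − 5767/17 = 45/17 past the efficient level; on those units the gap between marginal cost and willingness to pay runs from 0 up to 5.
DWL = ½ × 5 × 45/17 = 225/34.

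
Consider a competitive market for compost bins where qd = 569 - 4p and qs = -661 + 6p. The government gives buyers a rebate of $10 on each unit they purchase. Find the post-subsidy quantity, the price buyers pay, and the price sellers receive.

Pre-subsidy: 569 - 4p = -661 + 6p gives p* = 123, q* = 77.
With the rebate, buyers effectively pay pb = ps − 10, where ps is the price sellers receive.
Demand in terms of ps becomes qd = 569 − 4(ps − 10) = 609 - 4ps. Setting this equal to supply: 609 - 4ps = -661 + 6ps, so ps = 127.
Buyers pay pb = 127 − 10 = 117; q' = -661 + 6·127 = 101.

q' = 101; buyers pay $117; sellers receive $127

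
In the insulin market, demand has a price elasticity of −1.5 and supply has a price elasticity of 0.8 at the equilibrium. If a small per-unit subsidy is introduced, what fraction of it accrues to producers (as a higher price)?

For a small subsidy around the equilibrium, the benefit split depends on the relative slopes, which at a point are proportional to the elasticities.
Buyer share = εs/(εs + |εd|) = 0.8/(0.8 + 1.5) = 8/23; seller share = |εd|/(εs + |εd|) = 15/23.
So producers capture 15/23 of the subsidy.

Producer share = 15/23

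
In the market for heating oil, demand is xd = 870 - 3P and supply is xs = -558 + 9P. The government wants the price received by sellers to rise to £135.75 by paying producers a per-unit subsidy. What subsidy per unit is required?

At a seller price of 135.75, quantity supplied is -558 + 9·135.75 = 663.75.
Buyers absorb 663.75 only when they pay Pb with 870 − 3·Pb = 663.75, i.e. Pb = 68.75.
s = Ps − Pb = 135.75 − 68.75 = 67.

Required subsidy s = £67 per unit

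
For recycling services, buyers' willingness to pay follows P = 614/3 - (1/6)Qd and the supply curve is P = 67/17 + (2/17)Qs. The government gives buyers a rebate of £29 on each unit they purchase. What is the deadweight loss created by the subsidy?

Deadweight loss = £1479

Pre-subsidy: 614/3 - (1/6)Q = 67/17 + (2/17)Q gives Q* = 706 and P* = 87.
With the rebate, buyers effectively pay Pb = Ps − 29, where Ps is the price sellers receive.
On the curves, Pb = 614/3 - (1/6)Q and Ps = 67/17 + (2/17)Q; the wedge Ps − Pb = 29 gives 67/17 + (2/17)Q − (614/3 - (1/6)Q) = 29, so Q' = 808.
Then Pb = 614/3 − (1/6)·808 = 70 and Ps = 67/17 + (2/17)·808 = 99.
The subsidy expands output by 808 − 706 = 102 past the efficient level; on those units the gap between marginal cost and willingness to pay runs from 0 up to 29.
DWL = ½ × 29 × 102 = 1479.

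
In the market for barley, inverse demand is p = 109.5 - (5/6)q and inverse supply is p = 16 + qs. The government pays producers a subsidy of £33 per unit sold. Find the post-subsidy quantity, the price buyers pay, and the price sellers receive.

Pre-subsidy: 109.5 - (5/6)q = 16 + q gives q* = 51 and p* = 67.
With the subsidy, sellers receive ps = pb + 33 for each unit, where pb is the price buyers pay.
On the curves, pb = 109.5 - (5/6)q and ps = 16 + q; the wedge ps − pb = 33 gives 16 + q − (109.5 - (5/6)q) = 33, so q' = 69.
Then pb = 109.5 − (5/6)·69 = 52 and ps = 16 + 1·69 = 85.

q' = 69; buyers pay £52; sellers receive £85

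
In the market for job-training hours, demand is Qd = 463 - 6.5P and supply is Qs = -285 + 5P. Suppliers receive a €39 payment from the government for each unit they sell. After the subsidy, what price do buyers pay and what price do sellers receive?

Pre-subsidy: 463 - 6.5P = -285 + 5P gives P* = 1496/23, Q* = 925/23.
With the subsidy, sellers receive Ps = Pb + 39 for each unit, where Pb is the price buyers pay.
Supply in terms of Pb becomes Qs = -285 + 5(Pb + 39) = -90 + 5Pb. Setting this equal to demand: 463 - 6.5Pb = -90 + 5Pb, so Pb = 1106/23.
Sellers receive Ps = 1106/23 + 39 = 2003/23; Q' = 463 − 6.5·(1106/23) = 3460/23.

Buyers pay 1106/23; sellers receive 2003/23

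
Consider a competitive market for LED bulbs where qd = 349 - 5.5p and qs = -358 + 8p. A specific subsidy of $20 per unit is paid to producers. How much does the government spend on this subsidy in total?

Pre-subsidy: 349 - 5.5p = -358 + 8p gives p* = 1414/27, q* = 1646/27.
With the subsidy, sellers receive ps = pb + 20 for each unit, where pb is the price buyers pay.
Supply in terms of pb becomes qs = -358 + 8(pb + 20) = -198 + 8pb. Setting this equal to demand: 349 - 5.5pb = -198 + 8pb, so pb = 1094/27.
Sellers receive ps = 1094/27 + 20 = 1634/27; q' = 349 − 5.5·(1094/27) = 3406/27.
Government outlay = subsidy × quantity = 20 × 3406/27 = 68120/27.

Government cost = 68120/27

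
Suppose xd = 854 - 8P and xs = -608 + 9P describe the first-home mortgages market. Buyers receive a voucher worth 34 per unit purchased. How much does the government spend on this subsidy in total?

Government cost = 10540

Pre-subsidy: 854 - 8P = -608 + 9P gives P* = 86, x* = 166.
With the rebate, buyers effectively pay Pb = Ps − 34, where Ps is the price sellers receive.
Demand in terms of Ps becomes xd = 854 − 8(Ps − 34) = 1126 - 8Ps. Setting this equal to supply: 1126 - 8Ps = -608 + 9Ps, so Ps = 102.
Buyers pay Pb = 102 − 34 = 68; x' = -608 + 9·102 = 310.
Government outlay = subsidy × quantity = 34 × 310 = 10540.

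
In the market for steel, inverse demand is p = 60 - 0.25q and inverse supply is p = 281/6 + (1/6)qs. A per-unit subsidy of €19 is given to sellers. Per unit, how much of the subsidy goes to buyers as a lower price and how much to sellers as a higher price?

Pre-subsidy: 60 - 0.25q = 281/6 + (1/6)q gives q* = 31.6 and p* = 52.1.
With the subsidy, sellers receive ps = pb + 19 for each unit, where pb is the price buyers pay.
On the curves, pb = 60 - 0.25q and ps = 281/6 + (1/6)q; the wedge ps − pb = 19 gives 281/6 + (1/6)q − (60 - 0.25q) = 19, so q' = 77.2.
Then pb = 60 − 0.25·77.2 = 40.7 and ps = 281/6 + (1/6)·77.2 = 59.7.
Buyers' price falls by p* − pb = 52.1 − 40.7 = 11.4; sellers' price rises by ps − p* = 59.7 − 52.1 = 7.6.

Buyers gain €11.4 per unit; sellers gain €7.6 per unit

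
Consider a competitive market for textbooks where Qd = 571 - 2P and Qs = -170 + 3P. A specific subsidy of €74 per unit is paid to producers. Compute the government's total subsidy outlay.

Government cost = €26891.6

Pre-subsidy: 571 - 2P = -170 + 3P gives P* = 148.2, Q* = 274.6.
With the subsidy, sellers receive Ps = Pb + 74 for each unit, where Pb is the price buyers pay.
Supply in terms of Pb becomes Qs = -170 + 3(Pb + 74) = 52 + 3Pb. Setting this equal to demand: 571 - 2Pb = 52 + 3Pb, so Pb = 103.8.
Sellers receive Ps = 103.8 + 74 = 177.8; Q' = 571 − 2·103.8 = 363.4.
Government outlay = subsidy × quantity = 74 × 363.4 = 26891.6.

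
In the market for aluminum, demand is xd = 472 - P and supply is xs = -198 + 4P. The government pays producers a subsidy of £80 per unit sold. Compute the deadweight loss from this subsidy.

Deadweight loss = £2560

Pre-subsidy: 472 - P = -198 + 4P gives P* = 134, x* = 338.
With the subsidy, sellers receive Ps = Pb + 80 for each unit, where Pb is the price buyers pay.
Supply in terms of Pb becomes xs = -198 + 4(Pb + 80) = 122 + 4Pb. Setting this equal to demand: 472 - Pb = 122 + 4Pb, so Pb = 70.
Sellers receive Ps = 70 + 80 = 150; x' = 472 − 1·70 = 402.
The subsidy expands output by 402 − 338 = 64 past the efficient level; on those units the gap between marginal cost and willingness to pay runs from 0 up to 80.
DWL = ½ × 80 × 64 = 2560.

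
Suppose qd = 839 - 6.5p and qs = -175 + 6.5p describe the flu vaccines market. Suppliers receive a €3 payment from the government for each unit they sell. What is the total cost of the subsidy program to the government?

Pre-subsidy: 839 - 6.5p = -175 + 6.5p gives p* = 78, q* = 332.
With the subsidy, sellers receive ps = pb + 3 for each unit, where pb is the price buyers pay.
Supply in terms of pb becomes qs = -175 + 6.5(pb + 3) = -155.5 + 6.5pb. Setting this equal to demand: 839 - 6.5pb = -155.5 + 6.5pb, so pb = 76.5.
Sellers receive ps = 76.5 + 3 = 79.5; q' = 839 − 6.5·76.5 = 341.75.
Government outlay = subsidy × quantity = 3 × 341.75 = 1025.25.

Government cost = €1025.25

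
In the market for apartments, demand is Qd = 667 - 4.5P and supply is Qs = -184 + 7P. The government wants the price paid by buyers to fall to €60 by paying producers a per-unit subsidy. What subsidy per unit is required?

Required subsidy s = €23 per unit

At a buyer price of 60, quantity demanded is 667 − 4.5·60 = 397.
Sellers supply 397 only when they receive Ps with -184 + 7·Ps = 397, i.e. Ps = 83.
s = Ps − Pb = 83 − 60 = 23.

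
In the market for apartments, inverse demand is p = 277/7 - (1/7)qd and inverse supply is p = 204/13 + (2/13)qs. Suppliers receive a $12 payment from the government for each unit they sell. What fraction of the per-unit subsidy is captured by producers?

Producer share = 14/27

Pre-subsidy: 277/7 - (1/7)q = 204/13 + (2/13)q gives q* = 2173/27 and p* = 758/27.
With the subsidy, sellers receive ps = pb + 12 for each unit, where pb is the price buyers pay.
On the curves, pb = 277/7 - (1/7)q and ps = 204/13 + (2/13)q; the wedge ps − pb = 12 gives 204/13 + (2/13)q − (277/7 - (1/7)q) = 12, so q' = 3265/27.
Then pb = 277/7 − (1/7)·(3265/27) = 602/27 and ps = 204/13 + (2/13)·(3265/27) = 926/27.
Buyers' price falls by p* − pb = 758/27 − 602/27 = 52/9; sellers' price rises by ps − p* = 926/27 − 758/27 = 56/9.
So producers capture (56/9)/12 = 14/27 of each unit of subsidy.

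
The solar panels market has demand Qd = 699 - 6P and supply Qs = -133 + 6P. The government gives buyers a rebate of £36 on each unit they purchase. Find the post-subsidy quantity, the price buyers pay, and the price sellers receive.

Q' = 391; buyers pay 154/3; sellers receive 262/3

Pre-subsidy: 699 - 6P = -133 + 6P gives P* = 208/3, Q* = 283.
With the rebate, buyers effectively pay Pb = Ps − 36, where Ps is the price sellers receive.
Demand in terms of Ps becomes Qd = 699 − 6(Ps − 36) = 915 - 6Ps. Setting this equal to supply: 915 - 6Ps = -133 + 6Ps, so Ps = 262/3.
Buyers pay Pb = 262/3 − 36 = 154/3; Q' = -133 + 6·(262/3) = 391.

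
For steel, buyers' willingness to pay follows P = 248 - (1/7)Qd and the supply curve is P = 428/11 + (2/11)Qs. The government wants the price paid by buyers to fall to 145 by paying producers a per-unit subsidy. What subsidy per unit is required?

Required subsidy s = 25 per unit

At a buyer price of 145, quantity demanded is 1736 − 7·145 = 721.
Sellers supply 721 only when they receive Ps = 428/11 + (2/11)·721 = 170.
s = Ps − Pb = 170 − 145 = 25.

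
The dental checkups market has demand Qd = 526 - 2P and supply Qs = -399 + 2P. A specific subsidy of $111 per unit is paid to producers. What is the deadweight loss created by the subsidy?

Pre-subsidy: 526 - 2P = -399 + 2P gives P* = 231.25, Q* = 63.5.
With the subsidy, sellers receive Ps = Pb + 111 for each unit, where Pb is the price buyers pay.
Supply in terms of Pb becomes Qs = -399 + 2(Pb + 111) = -177 + 2Pb. Setting this equal to demand: 526 - 2Pb = -177 + 2Pb, so Pb = 175.75.
Sellers receive Ps = 175.75 + 111 = 286.75; Q' = 526 − 2·175.75 = 174.5.
The subsidy expands output by 174.5 − 63.5 = 111 past the efficient level; on those units the gap between marginal cost and willingness to pay runs from 0 up to 111.
DWL = ½ × 111 × 111 = 6160.5.

Deadweight loss = $6160.5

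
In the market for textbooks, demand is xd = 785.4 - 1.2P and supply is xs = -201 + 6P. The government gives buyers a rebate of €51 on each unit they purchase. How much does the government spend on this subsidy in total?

Pre-subsidy: 785.4 - 1.2P = -201 + 6P gives P* = 137, x* = 621.
With the rebate, buyers effectively pay Pb = Ps − 51, where Ps is the price sellers receive.
Demand in terms of Ps becomes xd = 785.4 − 1.2(Ps − 51) = 846.6 - 1.2Ps. Setting this equal to supply: 846.6 - 1.2Ps = -201 + 6Ps, so Ps = 145.5.
Buyers pay Pb = 145.5 − 51 = 94.5; x' = -201 + 6·145.5 = 672.
Government outlay = subsidy × quantity = 51 × 672 = 34272.

Government cost = €34272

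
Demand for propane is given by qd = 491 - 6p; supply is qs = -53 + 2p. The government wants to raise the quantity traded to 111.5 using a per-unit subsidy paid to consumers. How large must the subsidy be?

Required subsidy s = 19 per unit

At q = 111.5, invert demand for the buyer price: pb = (491 − 111.5)/6 = 63.25; invert supply for the seller price: ps = (111.5 − (-53))/2 = 82.25.
The subsidy must fill the gap: s = ps − pb = 82.25 − 63.25 = 19.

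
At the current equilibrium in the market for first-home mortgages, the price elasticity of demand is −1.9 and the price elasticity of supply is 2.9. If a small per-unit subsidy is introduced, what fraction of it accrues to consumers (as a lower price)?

For a small subsidy around the equilibrium, the benefit split depends on the relative slopes, which at a point are proportional to the elasticities.
Buyer share = εs/(εs + |εd|) = 2.9/(2.9 + 1.9) = 29/48; seller share = |εd|/(εs + |εd|) = 19/48.

Consumer share = 29/48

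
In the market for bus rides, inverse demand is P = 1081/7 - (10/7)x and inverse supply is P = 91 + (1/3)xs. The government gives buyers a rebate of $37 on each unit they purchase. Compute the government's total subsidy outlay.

Government cost = $2109

Pre-subsidy: 1081/7 - (10/7)x = 91 + (1/3)x gives x* = 36 and P* = 103.
With the rebate, buyers effectively pay Pb = Ps − 37, where Ps is the price sellers receive.
On the curves, Pb = 1081/7 - (10/7)x and Ps = 91 + (1/3)x; the wedge Ps − Pb = 37 gives 91 + (1/3)x − (1081/7 - (10/7)x) = 37, so x' = 57.
Then Pb = 1081/7 − (10/7)·57 = 73 and Ps = 91 + (1/3)·57 = 110.
Government outlay = subsidy × quantity = 37 × 57 = 2109.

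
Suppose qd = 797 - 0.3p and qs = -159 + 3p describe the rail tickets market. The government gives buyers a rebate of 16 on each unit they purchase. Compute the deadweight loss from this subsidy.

Deadweight loss = 384/11

Pre-subsidy: 797 - 0.3p = -159 + 3p gives p* = 9560/33, q* = 7811/11.
With the rebate, buyers effectively pay pb = ps − 16, where ps is the price sellers receive.
Demand in terms of ps becomes qd = 797 − 0.3(ps − 16) = 801.8 - 0.3ps. Setting this equal to supply: 801.8 - 0.3ps = -159 + 3ps, so ps = 9608/33.
Buyers pay pb = 9608/33 − 16 = 9080/33; q' = -159 + 3·(9608/33) = 7859/11.
The subsidy expands output by 7859/11 − 7811/11 = 48/11 past the efficient level; on those units the gap between marginal cost and willingness to pay runs from 0 up to 16.
DWL = ½ × 16 × 48/11 = 384/11.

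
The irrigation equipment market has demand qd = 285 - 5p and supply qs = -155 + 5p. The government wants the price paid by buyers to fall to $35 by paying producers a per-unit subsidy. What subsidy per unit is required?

At a buyer price of 35, quantity demanded is 285 − 5·35 = 110.
Sellers supply 110 only when they receive ps with -155 + 5·ps = 110, i.e. ps = 53.
s = ps − pb = 53 − 35 = 18.

Required subsidy s = $18 per unit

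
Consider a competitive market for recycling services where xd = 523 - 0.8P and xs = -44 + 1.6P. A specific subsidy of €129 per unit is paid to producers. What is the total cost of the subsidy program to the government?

Pre-subsidy: 523 - 0.8P = -44 + 1.6P gives P* = 236.25, x* = 334.
With the subsidy, sellers receive Ps = Pb + 129 for each unit, where Pb is the price buyers pay.
Supply in terms of Pb becomes xs = -44 + 1.6(Pb + 129) = 162.4 + 1.6Pb. Setting this equal to demand: 523 - 0.8Pb = 162.4 + 1.6Pb, so Pb = 150.25.
Sellers receive Ps = 150.25 + 129 = 279.25; x' = 523 − 0.8·150.25 = 402.8.
Government outlay = subsidy × quantity = 129 × 402.8 = 51961.2.

Government cost = €51961.2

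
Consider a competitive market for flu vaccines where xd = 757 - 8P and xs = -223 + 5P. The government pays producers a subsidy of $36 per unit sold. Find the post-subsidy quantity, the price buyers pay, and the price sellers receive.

x' = 3441/13; buyers pay 800/13; sellers receive 1268/13

Pre-subsidy: 757 - 8P = -223 + 5P gives P* = 980/13, x* = 2001/13.
With the subsidy, sellers receive Ps = Pb + 36 for each unit, where Pb is the price buyers pay.
Supply in terms of Pb becomes xs = -223 + 5(Pb + 36) = -43 + 5Pb. Setting this equal to demand: 757 - 8Pb = -43 + 5Pb, so Pb = 800/13.
Sellers receive Ps = 800/13 + 36 = 1268/13; x' = 757 − 8·(800/13) = 3441/13.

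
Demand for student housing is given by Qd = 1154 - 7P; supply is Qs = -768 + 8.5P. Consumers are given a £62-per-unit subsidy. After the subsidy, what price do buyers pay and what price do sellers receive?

Pre-subsidy: 1154 - 7P = -768 + 8.5P gives P* = 124, Q* = 286.
With the rebate, buyers effectively pay Pb = Ps − 62, where Ps is the price sellers receive.
Demand in terms of Ps becomes Qd = 1154 − 7(Ps − 62) = 1588 - 7Ps. Setting this equal to supply: 1588 - 7Ps = -768 + 8.5Ps, so Ps = 152.
Buyers pay Pb = 152 − 62 = 90; Q' = -768 + 8.5·152 = 524.

Buyers pay £90; sellers receive £152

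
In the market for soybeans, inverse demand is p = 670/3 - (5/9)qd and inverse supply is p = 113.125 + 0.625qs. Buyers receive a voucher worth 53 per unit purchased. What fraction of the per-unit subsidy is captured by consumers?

Consumer share = 8/17

Pre-subsidy: 670/3 - (5/9)q = 113.125 + 0.625q gives q* = 1587/17 and p* = 2915/17.
With the rebate, buyers effectively pay pb = ps − 53, where ps is the price sellers receive.
On the curves, pb = 670/3 - (5/9)q and ps = 113.125 + 0.625q; the wedge ps − pb = 53 gives 113.125 + 0.625q − (670/3 - (5/9)q) = 53, so q' = 11751/85.
Then pb = 670/3 − (5/9)·(11751/85) = 2491/17 and ps = 113.125 + 0.625·(11751/85) = 3392/17.
Buyers' price falls by p* − pb = 2915/17 − 2491/17 = 424/17; sellers' price rises by ps − p* = 3392/17 − 2915/17 = 477/17.
So consumers capture (424/17)/53 = 8/17 of each unit of subsidy.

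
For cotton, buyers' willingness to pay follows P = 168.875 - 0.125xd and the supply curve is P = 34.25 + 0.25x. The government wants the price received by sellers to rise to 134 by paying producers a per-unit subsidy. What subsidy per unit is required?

Required subsidy s = 15 per unit

At a seller price of 134, quantity supplied is -137 + 4·134 = 399.
Buyers absorb 399 only when they pay Pb = 168.875 − 0.125·399 = 119.
s = Ps − Pb = 134 − 119 = 15.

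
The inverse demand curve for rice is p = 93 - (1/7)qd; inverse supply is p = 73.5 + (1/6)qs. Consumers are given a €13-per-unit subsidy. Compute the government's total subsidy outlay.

Government cost = €1365

Pre-subsidy: 93 - (1/7)q = 73.5 + (1/6)q gives q* = 63 and p* = 84.
With the rebate, buyers effectively pay pb = ps − 13, where ps is the price sellers receive.
On the curves, pb = 93 - (1/7)q and ps = 73.5 + (1/6)q; the wedge ps − pb = 13 gives 73.5 + (1/6)q − (93 - (1/7)q) = 13, so q' = 105.
Then pb = 93 − (1/7)·105 = 78 and ps = 73.5 + (1/6)·105 = 91.
Government outlay = subsidy × quantity = 13 × 105 = 1365.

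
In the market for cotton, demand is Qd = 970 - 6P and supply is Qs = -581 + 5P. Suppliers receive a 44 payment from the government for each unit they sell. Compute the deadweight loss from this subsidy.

Deadweight loss = 2640

Pre-subsidy: 970 - 6P = -581 + 5P gives P* = 141, Q* = 124.
With the subsidy, sellers receive Ps = Pb + 44 for each unit, where Pb is the price buyers pay.
Supply in terms of Pb becomes Qs = -581 + 5(Pb + 44) = -361 + 5Pb. Setting this equal to demand: 970 - 6Pb = -361 + 5Pb, so Pb = 121.
Sellers receive Ps = 121 + 44 = 165; Q' = 970 − 6·121 = 244.
The subsidy expands output by 244 − 124 = 120 past the efficient level; on those units the gap between marginal cost and willingness to pay runs from 0 up to 44.
DWL = ½ × 44 × 120 = 2640.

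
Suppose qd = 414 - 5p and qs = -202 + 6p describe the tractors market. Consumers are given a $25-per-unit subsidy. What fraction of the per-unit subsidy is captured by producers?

Pre-subsidy: 414 - 5p = -202 + 6p gives p* = 56, q* = 134.
With the rebate, buyers effectively pay pb = ps − 25, where ps is the price sellers receive.
Demand in terms of ps becomes qd = 414 − 5(ps − 25) = 539 - 5ps. Setting this equal to supply: 539 - 5ps = -202 + 6ps, so ps = 741/11.
Buyers pay pb = 741/11 − 25 = 466/11; q' = -202 + 6·(741/11) = 2224/11.
Buyers' price falls by p* − pb = 56 − 466/11 = 150/11; sellers' price rises by ps − p* = 741/11 − 56 = 125/11.
So producers capture (125/11)/25 = 5/11 of each unit of subsidy.

Producer share = 5/11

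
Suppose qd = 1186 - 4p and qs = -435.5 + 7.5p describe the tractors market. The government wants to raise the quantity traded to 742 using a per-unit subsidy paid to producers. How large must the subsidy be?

At q = 742, invert demand for the buyer price: pb = (1186 − 742)/4 = 111; invert supply for the seller price: ps = (742 − (-435.5))/7.5 = 157.
The subsidy must fill the gap: s = ps − pb = 157 − 111 = 46.

Required subsidy s = 46 per unit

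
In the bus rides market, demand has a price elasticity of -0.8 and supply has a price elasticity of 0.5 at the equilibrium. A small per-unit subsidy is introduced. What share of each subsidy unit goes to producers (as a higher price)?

Producer share = 8/13

For a small subsidy around the equilibrium, the benefit split depends on the relative slopes, which at a point are proportional to the elasticities.
Buyer share = εs/(εs + |εd|) = 0.5/(0.5 + 0.8) = 5/13; seller share = |εd|/(εs + |εd|) = 8/13.
So producers capture 8/13 of the subsidy.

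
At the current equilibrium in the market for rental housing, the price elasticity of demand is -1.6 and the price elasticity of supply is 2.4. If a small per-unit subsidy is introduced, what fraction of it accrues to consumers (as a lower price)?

Consumer share = 0.6

For a small subsidy around the equilibrium, the benefit split depends on the relative slopes, which at a point are proportional to the elasticities.
Buyer share = εs/(εs + |εd|) = 2.4/(2.4 + 1.6) = 0.6; seller share = |εd|/(εs + |εd|) = 0.4.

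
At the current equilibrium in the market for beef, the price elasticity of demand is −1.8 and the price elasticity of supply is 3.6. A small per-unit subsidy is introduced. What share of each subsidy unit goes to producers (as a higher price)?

For a small subsidy around the equilibrium, the benefit split depends on the relative slopes, which at a point are proportional to the elasticities.
Buyer share = εs/(εs + |εd|) = 3.6/(3.6 + 1.8) = 2/3; seller share = |εd|/(εs + |εd|) = 1/3.
So producers capture 1/3 of the subsidy.

Producer share = 1/3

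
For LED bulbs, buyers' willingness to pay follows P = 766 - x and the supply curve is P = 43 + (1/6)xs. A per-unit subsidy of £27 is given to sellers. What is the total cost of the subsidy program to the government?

Pre-subsidy: 766 - x = 43 + (1/6)x gives x* = 4338/7 and P* = 1024/7.
With the subsidy, sellers receive Ps = Pb + 27 for each unit, where Pb is the price buyers pay.
On the curves, Pb = 766 - x and Ps = 43 + (1/6)x; the wedge Ps − Pb = 27 gives 43 + (1/6)x − (766 - x) = 27, so x' = 4500/7.
Then Pb = 766 − 1·(4500/7) = 862/7 and Ps = 43 + (1/6)·(4500/7) = 1051/7.
Government outlay = subsidy × quantity = 27 × 4500/7 = 121500/7.

Government cost = 121500/7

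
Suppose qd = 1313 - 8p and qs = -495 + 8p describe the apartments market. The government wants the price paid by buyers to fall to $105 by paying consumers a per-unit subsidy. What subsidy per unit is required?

At a buyer price of 105, quantity demanded is 1313 − 8·105 = 473.
Sellers supply 473 only when they receive ps with -495 + 8·ps = 473, i.e. ps = 121.
s = ps − pb = 121 − 105 = 16.

Required subsidy s = $16 per unit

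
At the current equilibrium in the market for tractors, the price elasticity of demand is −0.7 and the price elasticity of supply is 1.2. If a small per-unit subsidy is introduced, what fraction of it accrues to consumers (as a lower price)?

For a small subsidy around the equilibrium, the benefit split depends on the relative slopes, which at a point are proportional to the elasticities.
Buyer share = εs/(εs + |εd|) = 1.2/(1.2 + 0.7) = 12/19; seller share = |εd|/(εs + |εd|) = 7/19.

Consumer share = 12/19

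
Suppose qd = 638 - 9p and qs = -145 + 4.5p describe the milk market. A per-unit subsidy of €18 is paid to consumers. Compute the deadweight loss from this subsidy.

Deadweight loss = €486

Pre-subsidy: 638 - 9p = -145 + 4.5p gives p* = 58, q* = 116.
With the rebate, buyers effectively pay pb = ps − 18, where ps is the price sellers receive.
Demand in terms of ps becomes qd = 638 − 9(ps − 18) = 800 - 9ps. Setting this equal to supply: 800 - 9ps = -145 + 4.5ps, so ps = 70.
Buyers pay pb = 70 − 18 = 52; q' = -145 + 4.5·70 = 170.
The subsidy expands output by 170 − 116 = 54 past the efficient level; on those units the gap between marginal cost and willingness to pay runs from 0 up to 18.
DWL = ½ × 18 × 54 = 486.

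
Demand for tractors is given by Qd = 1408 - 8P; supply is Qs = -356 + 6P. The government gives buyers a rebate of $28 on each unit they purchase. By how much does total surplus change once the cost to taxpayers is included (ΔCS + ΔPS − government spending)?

Pre-subsidy: 1408 - 8P = -356 + 6P gives P* = 126, Q* = 400.
With the rebate, buyers effectively pay Pb = Ps − 28, where Ps is the price sellers receive.
Demand in terms of Ps becomes Qd = 1408 − 8(Ps − 28) = 1632 - 8Ps. Setting this equal to supply: 1632 - 8Ps = -356 + 6Ps, so Ps = 142.
Buyers pay Pb = 142 − 28 = 114; Q' = -356 + 6·142 = 496.
ΔCS = ½(400 + 496)(126 − 114) = 5376; ΔPS = ½(400 + 496)(142 − 126) = 7168.
Government spending = 28 × 496 = 13888.
Net change = 5376 + 7168 − 13888 = -1344. The loss equals the DWL triangle ½·28·96.

Net change in total surplus = -$1344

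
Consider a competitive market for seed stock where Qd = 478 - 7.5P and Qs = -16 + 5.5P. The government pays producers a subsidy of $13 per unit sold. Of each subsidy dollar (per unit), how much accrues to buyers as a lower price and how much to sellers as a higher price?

Buyers gain $5.5 per unit; sellers gain $7.5 per unit

Pre-subsidy: 478 - 7.5P = -16 + 5.5P gives P* = 38, Q* = 193.
With the subsidy, sellers receive Ps = Pb + 13 for each unit, where Pb is the price buyers pay.
Supply in terms of Pb becomes Qs = -16 + 5.5(Pb + 13) = 55.5 + 5.5Pb. Setting this equal to demand: 478 - 7.5Pb = 55.5 + 5.5Pb, so Pb = 32.5.
Sellers receive Ps = 32.5 + 13 = 45.5; Q' = 478 − 7.5·32.5 = 234.25.
Buyers' price falls by P* − Pb = 38 − 32.5 = 5.5; sellers' price rises by Ps − P* = 45.5 − 38 = 7.5.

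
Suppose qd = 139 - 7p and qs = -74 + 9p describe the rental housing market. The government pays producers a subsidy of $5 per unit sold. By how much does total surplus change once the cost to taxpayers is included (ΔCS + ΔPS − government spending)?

Net change in total surplus = -$49.21875

Pre-subsidy: 139 - 7p = -74 + 9p gives p* = 13.3125, q* = 45.8125.
With the subsidy, sellers receive ps = pb + 5 for each unit, where pb is the price buyers pay.
Supply in terms of pb becomes qs = -74 + 9(pb + 5) = -29 + 9pb. Setting this equal to demand: 139 - 7pb = -29 + 9pb, so pb = 10.5.
Sellers receive ps = 10.5 + 5 = 15.5; q' = 139 − 7·10.5 = 65.5.
ΔCS = ½(45.8125 + 65.5)(13.3125 − 10.5) = 156.533203125; ΔPS = ½(45.8125 + 65.5)(15.5 − 13.3125) = 121.748046875.
Government spending = 5 × 65.5 = 327.5.
Net change = 156.533203125 + 121.748046875 − 327.5 = -49.21875. The loss equals the DWL triangle ½·5·19.6875.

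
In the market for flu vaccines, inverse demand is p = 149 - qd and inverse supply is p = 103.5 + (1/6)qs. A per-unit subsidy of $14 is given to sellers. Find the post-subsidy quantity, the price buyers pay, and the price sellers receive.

q' = 51; buyers pay $98; sellers receive $112

Pre-subsidy: 149 - q = 103.5 + (1/6)q gives q* = 39 and p* = 110.
With the subsidy, sellers receive ps = pb + 14 for each unit, where pb is the price buyers pay.
On the curves, pb = 149 - q and ps = 103.5 + (1/6)q; the wedge ps − pb = 14 gives 103.5 + (1/6)q − (149 - q) = 14, so q' = 51.
Then pb = 149 − 1·51 = 98 and ps = 103.5 + (1/6)·51 = 112.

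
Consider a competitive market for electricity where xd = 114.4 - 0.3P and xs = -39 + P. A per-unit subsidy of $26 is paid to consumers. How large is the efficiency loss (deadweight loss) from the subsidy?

Deadweight loss = $78

Pre-subsidy: 114.4 - 0.3P = -39 + P gives P* = 118, x* = 79.
With the rebate, buyers effectively pay Pb = Ps − 26, where Ps is the price sellers receive.
Demand in terms of Ps becomes xd = 114.4 − 0.3(Ps − 26) = 122.2 - 0.3Ps. Setting this equal to supply: 122.2 - 0.3Ps = -39 + Ps, so Ps = 124.
Buyers pay Pb = 124 − 26 = 98; x' = -39 + 1·124 = 85.
The subsidy expands output by 85 − 79 = 6 past the efficient level; on those units the gap between marginal cost and willingness to pay runs from 0 up to 26.
DWL = ½ × 26 × 6 = 78.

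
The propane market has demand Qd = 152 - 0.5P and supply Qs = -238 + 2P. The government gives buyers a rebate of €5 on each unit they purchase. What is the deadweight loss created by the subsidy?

Deadweight loss = €5

Pre-subsidy: 152 - 0.5P = -238 + 2P gives P* = 156, Q* = 74.
With the rebate, buyers effectively pay Pb = Ps − 5, where Ps is the price sellers receive.
Demand in terms of Ps becomes Qd = 152 − 0.5(Ps − 5) = 154.5 - 0.5Ps. Setting this equal to supply: 154.5 - 0.5Ps = -238 + 2Ps, so Ps = 157.
Buyers pay Pb = 157 − 5 = 152; Q' = -238 + 2·157 = 76.
The subsidy expands output by 76 − 74 = 2 past the efficient level; on those units the gap between marginal cost and willingness to pay runs from 0 up to 5.
DWL = ½ × 5 × 2 = 5.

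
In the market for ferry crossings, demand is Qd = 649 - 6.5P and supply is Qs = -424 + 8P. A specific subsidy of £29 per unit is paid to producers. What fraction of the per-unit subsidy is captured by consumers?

Pre-subsidy: 649 - 6.5P = -424 + 8P gives P* = 74, Q* = 168.
With the subsidy, sellers receive Ps = Pb + 29 for each unit, where Pb is the price buyers pay.
Supply in terms of Pb becomes Qs = -424 + 8(Pb + 29) = -192 + 8Pb. Setting this equal to demand: 649 - 6.5Pb = -192 + 8Pb, so Pb = 58.
Sellers receive Ps = 58 + 29 = 87; Q' = 649 − 6.5·58 = 272.
Buyers' price falls by P* − Pb = 74 − 58 = 16; sellers' price rises by Ps − P* = 87 − 74 = 13.
So consumers capture 16/29 = 16/29 of each unit of subsidy.

Consumer share = 16/29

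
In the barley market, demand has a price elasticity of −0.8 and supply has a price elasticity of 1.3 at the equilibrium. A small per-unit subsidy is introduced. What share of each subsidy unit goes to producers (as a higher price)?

For a small subsidy around the equilibrium, the benefit split depends on the relative slopes, which at a point are proportional to the elasticities.
Buyer share = εs/(εs + |εd|) = 1.3/(1.3 + 0.8) = 13/21; seller share = |εd|/(εs + |εd|) = 8/21.
So producers capture 8/21 of the subsidy.

Producer share = 8/21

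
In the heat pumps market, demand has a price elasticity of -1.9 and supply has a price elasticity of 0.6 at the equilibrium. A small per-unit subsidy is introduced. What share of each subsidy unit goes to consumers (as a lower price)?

For a small subsidy around the equilibrium, the benefit split depends on the relative slopes, which at a point are proportional to the elasticities.
Buyer share = εs/(εs + |εd|) = 0.6/(0.6 + 1.9) = 0.24; seller share = |εd|/(εs + |εd|) = 0.76.

Consumer share = 0.24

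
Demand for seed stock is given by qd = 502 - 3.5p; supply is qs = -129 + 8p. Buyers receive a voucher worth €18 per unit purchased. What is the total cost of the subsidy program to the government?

Pre-subsidy: 502 - 3.5p = -129 + 8p gives p* = 1262/23, q* = 7129/23.
With the rebate, buyers effectively pay pb = ps − 18, where ps is the price sellers receive.
Demand in terms of ps becomes qd = 502 − 3.5(ps − 18) = 565 - 3.5ps. Setting this equal to supply: 565 - 3.5ps = -129 + 8ps, so ps = 1388/23.
Buyers pay pb = 1388/23 − 18 = 974/23; q' = -129 + 8·(1388/23) = 8137/23.
Government outlay = subsidy × quantity = 18 × 8137/23 = 146466/23.

Government cost = 146466/23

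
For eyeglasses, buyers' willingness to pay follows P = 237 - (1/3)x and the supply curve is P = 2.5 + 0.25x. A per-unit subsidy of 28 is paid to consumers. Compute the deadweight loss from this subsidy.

Deadweight loss = 672

Pre-subsidy: 237 - (1/3)x = 2.5 + 0.25x gives x* = 402 and P* = 103.
With the rebate, buyers effectively pay Pb = Ps − 28, where Ps is the price sellers receive.
On the curves, Pb = 237 - (1/3)x and Ps = 2.5 + 0.25x; the wedge Ps − Pb = 28 gives 2.5 + 0.25x − (237 - (1/3)x) = 28, so x' = 450.
Then Pb = 237 − (1/3)·450 = 87 and Ps = 2.5 + 0.25·450 = 115.
The subsidy expands output by 450 − 402 = 48 past the efficient level; on those units the gap between marginal cost and willingness to pay runs from 0 up to 28.
DWL = ½ × 28 × 48 = 672.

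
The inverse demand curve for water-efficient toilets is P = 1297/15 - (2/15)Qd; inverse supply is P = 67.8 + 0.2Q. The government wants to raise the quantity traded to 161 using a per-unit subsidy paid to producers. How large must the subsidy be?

At Q = 161, from the demand curve buyers pay Pb = 1297/15 − (2/15)·161 = 65; from the supply curve sellers need Ps = 67.8 + 0.2·161 = 100.
The subsidy must fill the gap: s = Ps − Pb = 100 − 65 = 35.

Required subsidy s = 35 per unit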